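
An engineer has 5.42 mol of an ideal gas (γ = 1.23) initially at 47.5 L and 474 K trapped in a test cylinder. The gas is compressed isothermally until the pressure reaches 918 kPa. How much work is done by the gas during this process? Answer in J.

-15200 J

P₁ = nRT₁/V₁ = 5.42×8.314×474/47.5 = 450 kPa.
Isothermal: T stays 474 K; PV = const ⇒ V₂ = 23.3 L, P₂ = 918 kPa.
W = nRT ln(V₂/V₁) = 5.42×8.314×474×ln(0.490) = -15200 J.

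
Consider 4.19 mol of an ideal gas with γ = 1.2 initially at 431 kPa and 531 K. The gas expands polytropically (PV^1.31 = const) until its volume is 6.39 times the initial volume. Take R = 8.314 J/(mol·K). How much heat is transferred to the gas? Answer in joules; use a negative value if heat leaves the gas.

-14400 J

V₁ = nRT₁/P₁ = 4.19×8.314×531/431 = 42.9 L.
Polytropic n=1.31: T₂ = T₁(V₁/V₂)^(n−1) = 531×(0.156)^0.31 = 299 K; P₂ = P₁(V₁/V₂)^n = 38.0 kPa.
W = (P₁V₁−P₂V₂)/(n−1) = (431×42.9−38.0×274)/0.31 = 26100 J.
ΔU = nCvΔT = 4.19×41.6×(299−531) = -40400 J.
Q = ΔU + W = -14400 J.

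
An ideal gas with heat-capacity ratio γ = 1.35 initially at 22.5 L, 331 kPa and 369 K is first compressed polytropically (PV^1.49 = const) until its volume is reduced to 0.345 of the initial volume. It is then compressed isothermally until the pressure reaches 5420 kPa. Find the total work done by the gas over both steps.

n = P₁V₁/(RT₁) = 331×22.5/(8.314×369) = 2.43 mol.
Step 1 — Polytropic n=1.49: T₂ = T₁(V₁/V₂)^(n−1) = 369×(2.90)^0.49 = 622 K; P₂ = P₁(V₁/V₂)^n = 1620 kPa.
W = (P₁V₁−P₂V₂)/(n−1) = (331×22.5−1620×7.76)/0.49 = -10400 J.
ΔU = nCvΔT = 2.43×23.8×(622−369) = 14600 J.
Q = ΔU + W = 4160 J.
State after step 1: P = 1620 kPa, V = 7.76 L, T = 622 K.
Step 2 — Isothermal: T stays 622 K; PV = const ⇒ V₂ = 2.31 L, P₂ = 5420 kPa.
ΔU = 0 (ideal gas, T constant).
W = nRT ln(V₂/V₁) = 2.43×8.314×622×ln(0.298) = -15200 J.
Q = ΔU + W = -15200 J.
Net over both steps: W = -25600 J, Q = -11000 J, ΔU = 14600 J.

-25600 J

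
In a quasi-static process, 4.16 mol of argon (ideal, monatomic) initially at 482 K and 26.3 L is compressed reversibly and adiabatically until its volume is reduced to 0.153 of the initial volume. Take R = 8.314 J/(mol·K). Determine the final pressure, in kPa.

14500 kPa

P₁ = nRT₁/V₁ = 4.16×8.314×482/26.3 = 634 kPa.
Adiabatic: TV^(γ−1) = const ⇒ T₂ = 482×(6.54)^0.667 = 1680 K; PV^γ = const ⇒ P₂ = 14500 kPa.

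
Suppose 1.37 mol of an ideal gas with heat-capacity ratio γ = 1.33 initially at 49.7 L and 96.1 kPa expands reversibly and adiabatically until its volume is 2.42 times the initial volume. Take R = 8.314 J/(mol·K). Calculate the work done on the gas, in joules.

-3660 J

T₁ = P₁V₁/(nR) = 96.1×49.7/(1.37×8.314) = 419 K.
Adiabatic: TV^(γ−1) = const ⇒ T₂ = 419×(0.413)^0.330 = 313 K; PV^γ = const ⇒ P₂ = 29.7 kPa.
ΔU = nCvΔT = 1.37×25.2×(313−419) = -3660 J.
Q = 0 for an adiabatic process, so W = −ΔU = 3660 J.
Work done on the gas = −W_by = -3660 J.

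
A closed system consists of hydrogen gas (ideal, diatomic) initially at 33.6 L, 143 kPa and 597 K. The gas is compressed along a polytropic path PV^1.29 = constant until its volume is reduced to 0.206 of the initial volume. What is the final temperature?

944 K

Polytropic n=1.29: T₂ = T₁(V₁/V₂)^(n−1) = 597×(4.85)^0.29 = 944 K; P₂ = P₁(V₁/V₂)^n = 1100 kPa.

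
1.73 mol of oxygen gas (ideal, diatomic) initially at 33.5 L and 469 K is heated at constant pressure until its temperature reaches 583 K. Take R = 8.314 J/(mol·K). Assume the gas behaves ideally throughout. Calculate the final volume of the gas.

41.6 L

P₁ = nRT₁/V₁ = 1.73×8.314×469/33.5 = 201 kPa.
Isobaric: P stays 201 kPa; V/T = const ⇒ T₂ = 583 K, V₂ = 41.6 L.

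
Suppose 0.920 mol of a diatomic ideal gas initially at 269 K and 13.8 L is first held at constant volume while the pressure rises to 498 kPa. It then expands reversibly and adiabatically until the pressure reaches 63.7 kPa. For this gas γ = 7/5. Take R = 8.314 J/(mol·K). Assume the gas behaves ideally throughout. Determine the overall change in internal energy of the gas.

4400 J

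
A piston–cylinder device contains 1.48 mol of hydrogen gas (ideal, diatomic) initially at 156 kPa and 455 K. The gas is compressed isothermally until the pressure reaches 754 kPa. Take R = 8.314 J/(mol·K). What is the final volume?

7.43 L

V₁ = nRT₁/P₁ = 1.48×8.314×455/156 = 35.9 L.
Isothermal: T stays 455 K; PV = const ⇒ V₂ = 7.43 L, P₂ = 754 kPa.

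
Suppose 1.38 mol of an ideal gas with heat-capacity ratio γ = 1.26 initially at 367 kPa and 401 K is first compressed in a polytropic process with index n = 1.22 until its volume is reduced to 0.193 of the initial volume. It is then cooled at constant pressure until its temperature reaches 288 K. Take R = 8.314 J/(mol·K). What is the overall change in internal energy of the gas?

-4990 J

V₁ = nRT₁/P₁ = 1.38×8.314×401/367 = 12.5 L.
Step 1 — Polytropic n=1.22: T₂ = T₁(V₁/V₂)^(n−1) = 401×(5.18)^0.22 = 576 K; P₂ = P₁(V₁/V₂)^n = 2730 kPa.
W = (P₁V₁−P₂V₂)/(n−1) = (367×12.5−2730×2.42)/0.22 = -9120 J.
ΔU = nCvΔT = 1.38×32.0×(576−401) = 7720 J.
Q = ΔU + W = -1400 J.
State after step 1: P = 2730 kPa, V = 2.42 L, T = 576 K.
Step 2 — Isobaric: P stays 2730 kPa; V/T = const ⇒ T₂ = 288 K, V₂ = 1.21 L.
W = PΔV = 2730×(1.21−2.42) kPa·L = -3300 J.
ΔU = nCvΔT = 1.38×32.0×(288−576) = -12700 J.
Q = ΔU + W = nCpΔT = -16000 J.
Net over both steps: W = -12400 J, Q = -17400 J, ΔU = -4990 J.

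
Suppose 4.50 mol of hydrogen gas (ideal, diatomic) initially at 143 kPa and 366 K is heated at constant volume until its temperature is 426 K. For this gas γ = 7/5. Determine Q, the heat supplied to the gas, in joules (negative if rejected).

V₁ = nRT₁/P₁ = 4.50×8.314×366/143 = 95.8 L.
Isochoric: V stays 95.8 L; P/T = const ⇒ T₂ = 426 K, P₂ = 166 kPa.
W = 0 (no volume change).
ΔU = nCvΔT = 4.50×20.8×(426−366) = 5610 J.
Q = ΔU = 5610 J.

5610 J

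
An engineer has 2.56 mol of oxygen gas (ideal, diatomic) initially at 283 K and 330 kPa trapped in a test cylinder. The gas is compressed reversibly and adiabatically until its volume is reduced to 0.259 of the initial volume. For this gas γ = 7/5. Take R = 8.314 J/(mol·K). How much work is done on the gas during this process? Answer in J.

10800 J

V₁ = nRT₁/P₁ = 2.56×8.314×283/330 = 18.3 L.
Adiabatic: TV^(γ−1) = const ⇒ T₂ = 283×(3.86)^0.400 = 486 K; PV^γ = const ⇒ P₂ = 2190 kPa.
ΔU = nCvΔT = 2.56×20.8×(486−283) = 10800 J.
Q = 0 for an adiabatic process, so W = −ΔU = -10800 J.
Work done on the gas = −W_by = 10800 J.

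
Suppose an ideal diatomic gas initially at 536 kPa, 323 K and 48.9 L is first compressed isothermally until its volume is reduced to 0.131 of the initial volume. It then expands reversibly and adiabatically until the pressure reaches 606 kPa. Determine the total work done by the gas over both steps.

n = P₁V₁/(RT₁) = 536×48.9/(8.314×323) = 9.76 mol.
Step 1 — Isothermal: T stays 323 K; PV = const ⇒ V₂ = 6.41 L, P₂ = 4090 kPa.
ΔU = 0 (ideal gas, T constant).
W = nRT ln(V₂/V₁) = 9.76×8.314×323×ln(0.131) = -53300 J.
Q = ΔU + W = -53300 J.
State after step 1: P = 4090 kPa, V = 6.41 L, T = 323 K.
Step 2 — Adiabatic: T₂/T₁ = (P₂/P₁)^((γ−1)/γ) ⇒ T₂ = 323×(0.148)^0.286 = 187 K; V₂ = 25.1 L.
ΔU = nCvΔT = 9.76×20.8×(187−323) = -27600 J.
Q = 0 for an adiabatic process, so W = −ΔU = 27600 J.
Net over both steps: W = -25700 J, Q = -53300 J, ΔU = -27600 J.

-25700 J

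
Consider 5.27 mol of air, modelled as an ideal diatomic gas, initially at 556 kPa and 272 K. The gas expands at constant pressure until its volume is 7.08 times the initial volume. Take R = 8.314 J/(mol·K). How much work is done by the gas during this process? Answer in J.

V₁ = nRT₁/P₁ = 5.27×8.314×272/556 = 21.4 L.
Isobaric: P stays 556 kPa; V/T = const ⇒ T₂ = 1930 K, V₂ = 152 L.
W = PΔV = 556×(152−21.4) kPa·L = 72500 J.

72500 J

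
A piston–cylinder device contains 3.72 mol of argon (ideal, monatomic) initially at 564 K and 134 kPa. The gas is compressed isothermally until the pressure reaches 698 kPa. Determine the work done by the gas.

-28800 J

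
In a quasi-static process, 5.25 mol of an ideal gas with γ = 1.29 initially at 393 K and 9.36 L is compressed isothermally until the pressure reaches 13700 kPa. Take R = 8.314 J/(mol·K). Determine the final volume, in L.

P₁ = nRT₁/V₁ = 5.25×8.314×393/9.36 = 1830 kPa.
Isothermal: T stays 393 K; PV = const ⇒ V₂ = 1.25 L, P₂ = 13700 kPa.

1.25 L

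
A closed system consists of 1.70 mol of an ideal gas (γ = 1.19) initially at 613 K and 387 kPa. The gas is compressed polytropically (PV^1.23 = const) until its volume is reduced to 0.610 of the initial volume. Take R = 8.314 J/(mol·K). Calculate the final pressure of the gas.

V₁ = nRT₁/P₁ = 1.70×8.314×613/387 = 22.4 L.
Polytropic n=1.23: T₂ = T₁(V₁/V₂)^(n−1) = 613×(1.64)^0.23 = 687 K; P₂ = P₁(V₁/V₂)^n = 711 kPa.

711 kPa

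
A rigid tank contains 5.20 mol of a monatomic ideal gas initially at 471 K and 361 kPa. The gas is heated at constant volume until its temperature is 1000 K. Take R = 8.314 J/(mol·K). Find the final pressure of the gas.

V₁ = nRT₁/P₁ = 5.20×8.314×471/361 = 56.4 L.
Isochoric: V stays 56.4 L; P/T = const ⇒ T₂ = 1000 K, P₂ = 766 kPa.

766 kPa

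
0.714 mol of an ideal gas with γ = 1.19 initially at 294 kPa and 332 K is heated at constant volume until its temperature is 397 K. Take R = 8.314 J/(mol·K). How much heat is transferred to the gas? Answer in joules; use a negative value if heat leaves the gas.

2030 J

V₁ = nRT₁/P₁ = 0.714×8.314×332/294 = 6.70 L.
Isochoric: V stays 6.70 L; P/T = const ⇒ T₂ = 397 K, P₂ = 352 kPa.
W = 0 (no volume change).
ΔU = nCvΔT = 0.714×43.8×(397−332) = 2030 J.
Q = ΔU = 2030 J.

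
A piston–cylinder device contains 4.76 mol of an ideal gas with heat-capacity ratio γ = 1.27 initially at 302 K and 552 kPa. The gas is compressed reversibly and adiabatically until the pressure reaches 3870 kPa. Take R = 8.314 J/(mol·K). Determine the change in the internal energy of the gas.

22700 J

V₁ = nRT₁/P₁ = 4.76×8.314×302/552 = 21.7 L.
Adiabatic: T₂/T₁ = (P₂/P₁)^((γ−1)/γ) ⇒ T₂ = 302×(7.01)^0.213 = 457 K; V₂ = 4.67 L.
For an ideal gas ΔU = nCvΔT with Cv = R/(γ−1) = 30.8 J/(mol·K).
ΔU = 4.76×30.8×(457−302) = 22700 J.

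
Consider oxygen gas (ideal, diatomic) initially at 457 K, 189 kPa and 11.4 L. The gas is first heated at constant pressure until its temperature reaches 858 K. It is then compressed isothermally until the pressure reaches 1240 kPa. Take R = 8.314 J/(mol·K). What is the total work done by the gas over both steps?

-5720 J

n = P₁V₁/(RT₁) = 189×11.4/(8.314×457) = 0.567 mol.
Step 1 — Isobaric: P stays 189 kPa; V/T = const ⇒ T₂ = 858 K, V₂ = 21.4 L.
W = PΔV = 189×(21.4−11.4) kPa·L = 1890 J.
ΔU = nCvΔT = 0.567×20.8×(858−457) = 4730 J.
Q = ΔU + W = nCpΔT = 6620 J.
State after step 1: P = 189 kPa, V = 21.4 L, T = 858 K.
Step 2 — Isothermal: T stays 858 K; PV = const ⇒ V₂ = 3.26 L, P₂ = 1240 kPa.
ΔU = 0 (ideal gas, T constant).
W = nRT ln(V₂/V₁) = 0.567×8.314×858×ln(0.152) = -7610 J.
Q = ΔU + W = -7610 J.
Net over both steps: W = -5720 J, Q = -992 J, ΔU = 4730 J.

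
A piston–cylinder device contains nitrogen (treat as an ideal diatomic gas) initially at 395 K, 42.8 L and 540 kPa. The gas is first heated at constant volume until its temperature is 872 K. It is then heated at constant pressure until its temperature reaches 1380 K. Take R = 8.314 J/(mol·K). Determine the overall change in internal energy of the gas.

n = P₁V₁/(RT₁) = 540×42.8/(8.314×395) = 7.04 mol.
Step 1 — Isochoric: V stays 42.8 L; P/T = const ⇒ T₂ = 872 K, P₂ = 1190 kPa.
W = 0 (no volume change).
ΔU = nCvΔT = 7.04×20.8×(872−395) = 69800 J.
Q = ΔU = 69800 J.
State after step 1: P = 1190 kPa, V = 42.8 L, T = 872 K.
Step 2 — Isobaric: P stays 1190 kPa; V/T = const ⇒ T₂ = 1380 K, V₂ = 67.7 L.
W = PΔV = 1190×(67.7−42.8) kPa·L = 29700 J.
ΔU = nCvΔT = 7.04×20.8×(1380−872) = 74300 J.
Q = ΔU + W = nCpΔT = 104000 J.
Net over both steps: W = 29700 J, Q = 174000 J, ΔU = 144000 J.

144000 J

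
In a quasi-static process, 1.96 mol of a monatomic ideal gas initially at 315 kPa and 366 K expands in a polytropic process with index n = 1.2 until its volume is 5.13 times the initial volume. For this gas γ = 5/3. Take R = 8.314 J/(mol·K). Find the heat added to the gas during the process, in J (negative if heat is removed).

V₁ = nRT₁/P₁ = 1.96×8.314×366/315 = 18.9 L.
Polytropic n=1.2: T₂ = T₁(V₁/V₂)^(n−1) = 366×(0.195)^0.20 = 264 K; P₂ = P₁(V₁/V₂)^n = 44.3 kPa.
W = (P₁V₁−P₂V₂)/(n−1) = (315×18.9−44.3×97.1)/0.20 = 8320 J.
ΔU = nCvΔT = 1.96×12.5×(264−366) = -2500 J.
Q = ΔU + W = 5820 J.

5820 J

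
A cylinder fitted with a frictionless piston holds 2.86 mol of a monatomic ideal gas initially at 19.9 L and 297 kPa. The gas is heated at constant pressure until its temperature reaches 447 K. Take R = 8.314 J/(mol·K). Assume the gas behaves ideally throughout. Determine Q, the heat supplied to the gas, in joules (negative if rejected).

11800 J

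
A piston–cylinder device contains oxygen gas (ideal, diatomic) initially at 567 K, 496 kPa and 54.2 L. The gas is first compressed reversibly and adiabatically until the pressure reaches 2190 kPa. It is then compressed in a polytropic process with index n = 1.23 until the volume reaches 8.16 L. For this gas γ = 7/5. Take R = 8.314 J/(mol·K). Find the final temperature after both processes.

1050 K

n = P₁V₁/(RT₁) = 496×54.2/(8.314×567) = 5.70 mol.
Step 1 — Adiabatic: T₂/T₁ = (P₂/P₁)^((γ−1)/γ) ⇒ T₂ = 567×(4.42)^0.286 = 867 K; V₂ = 18.8 L.
ΔU = nCvΔT = 5.70×20.8×(867−567) = 35500 J.
Q = 0 for an adiabatic process, so W = −ΔU = -35500 J.
State after step 1: P = 2190 kPa, V = 18.8 L, T = 867 K.
Step 2 — Polytropic n=1.23: T₂ = T₁(V₁/V₂)^(n−1) = 867×(2.30)^0.23 = 1050 K; P₂ = P₁(V₁/V₂)^n = 6100 kPa.
W = (P₁V₁−P₂V₂)/(n−1) = (2190×18.8−6100×8.16)/0.23 = -37700 J.
ΔU = nCvΔT = 5.70×20.8×(1050−867) = 21700 J.
Q = ΔU + W = -16000 J.
Net over both steps: W = -73200 J, Q = -16000 J, ΔU = 57200 J.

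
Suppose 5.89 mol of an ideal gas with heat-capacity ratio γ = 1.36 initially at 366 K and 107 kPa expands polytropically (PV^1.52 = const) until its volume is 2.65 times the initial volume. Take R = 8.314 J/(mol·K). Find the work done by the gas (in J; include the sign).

13700 J

V₁ = nRT₁/P₁ = 5.89×8.314×366/107 = 168 L.
Polytropic n=1.52: T₂ = T₁(V₁/V₂)^(n−1) = 366×(0.377)^0.52 = 220 K; P₂ = P₁(V₁/V₂)^n = 24.3 kPa.
W = (P₁V₁−P₂V₂)/(n−1) = (107×168−24.3×444)/0.52 = 13700 J.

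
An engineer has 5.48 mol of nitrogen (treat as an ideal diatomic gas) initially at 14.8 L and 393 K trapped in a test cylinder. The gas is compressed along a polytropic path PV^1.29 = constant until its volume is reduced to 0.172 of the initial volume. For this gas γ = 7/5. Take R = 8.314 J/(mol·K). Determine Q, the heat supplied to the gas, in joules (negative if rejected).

-11300 J

P₁ = nRT₁/V₁ = 5.48×8.314×393/14.8 = 1210 kPa.
Polytropic n=1.29: T₂ = T₁(V₁/V₂)^(n−1) = 393×(5.81)^0.29 = 655 K; P₂ = P₁(V₁/V₂)^n = 11700 kPa.
W = (P₁V₁−P₂V₂)/(n−1) = (1210×14.8−11700×2.55)/0.29 = -41100 J.
ΔU = nCvΔT = 5.48×20.8×(655−393) = 29800 J.
Q = ΔU + W = -11300 J.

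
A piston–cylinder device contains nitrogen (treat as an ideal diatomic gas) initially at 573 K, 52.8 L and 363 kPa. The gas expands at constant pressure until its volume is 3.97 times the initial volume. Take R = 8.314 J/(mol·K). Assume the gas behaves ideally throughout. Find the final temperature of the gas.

Isobaric: P stays 363 kPa; V/T = const ⇒ T₂ = 2270 K, V₂ = 210 L.

2270 K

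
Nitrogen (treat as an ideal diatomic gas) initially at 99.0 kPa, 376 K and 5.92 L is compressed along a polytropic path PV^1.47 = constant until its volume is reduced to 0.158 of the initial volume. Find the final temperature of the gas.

895 K

Polytropic n=1.47: T₂ = T₁(V₁/V₂)^(n−1) = 376×(6.33)^0.47 = 895 K; P₂ = P₁(V₁/V₂)^n = 1490 kPa.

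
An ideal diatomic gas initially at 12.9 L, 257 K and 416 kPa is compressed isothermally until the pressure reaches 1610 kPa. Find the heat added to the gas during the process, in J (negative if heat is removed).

n = P₁V₁/(RT₁) = 416×12.9/(8.314×257) = 2.51 mol.
Isothermal: T stays 257 K; PV = const ⇒ V₂ = 3.33 L, P₂ = 1610 kPa.
ΔU = 0 (ideal gas, T constant).
W = nRT ln(V₂/V₁) = 2.51×8.314×257×ln(0.258) = -7260 J.
Q = ΔU + W = -7260 J.

-7260 J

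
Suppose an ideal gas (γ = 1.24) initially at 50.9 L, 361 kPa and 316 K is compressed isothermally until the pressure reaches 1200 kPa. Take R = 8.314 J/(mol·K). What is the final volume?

Isothermal: T stays 316 K; PV = const ⇒ V₂ = 15.3 L, P₂ = 1200 kPa.

15.3 L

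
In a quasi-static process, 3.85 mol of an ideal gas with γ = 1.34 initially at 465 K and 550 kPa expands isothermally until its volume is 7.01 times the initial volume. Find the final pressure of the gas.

V₁ = nRT₁/P₁ = 3.85×8.314×465/550 = 27.1 L.
Isothermal: T stays 465 K; PV = const ⇒ V₂ = 190 L, P₂ = 78.5 kPa.

78.5 kPa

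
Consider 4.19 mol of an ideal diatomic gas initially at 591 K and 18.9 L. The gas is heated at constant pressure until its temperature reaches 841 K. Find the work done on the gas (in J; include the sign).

P₁ = nRT₁/V₁ = 4.19×8.314×591/18.9 = 1090 kPa.
Isobaric: P stays 1090 kPa; V/T = const ⇒ T₂ = 841 K, V₂ = 26.9 L.
W = PΔV = 1090×(26.9−18.9) kPa·L = 8710 J.
Work done on the gas = −W_by = -8710 J.

-8710 J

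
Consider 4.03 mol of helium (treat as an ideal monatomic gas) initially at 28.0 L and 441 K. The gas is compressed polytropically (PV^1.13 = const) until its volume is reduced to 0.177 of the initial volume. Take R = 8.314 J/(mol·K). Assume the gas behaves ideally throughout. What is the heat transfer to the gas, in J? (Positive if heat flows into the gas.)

P₁ = nRT₁/V₁ = 4.03×8.314×441/28.0 = 528 kPa.
Polytropic n=1.13: T₂ = T₁(V₁/V₂)^(n−1) = 441×(5.65)^0.13 = 552 K; P₂ = P₁(V₁/V₂)^n = 3730 kPa.
W = (P₁V₁−P₂V₂)/(n−1) = (528×28.0−3730×4.96)/0.13 = -28700 J.
ΔU = nCvΔT = 4.03×12.5×(552−441) = 5600 J.
Q = ΔU + W = -23100 J.

-23100 J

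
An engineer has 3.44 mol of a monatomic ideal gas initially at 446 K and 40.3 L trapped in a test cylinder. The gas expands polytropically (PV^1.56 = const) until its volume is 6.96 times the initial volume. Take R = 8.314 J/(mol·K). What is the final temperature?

150 K

P₁ = nRT₁/V₁ = 3.44×8.314×446/40.3 = 317 kPa.
Polytropic n=1.56: T₂ = T₁(V₁/V₂)^(n−1) = 446×(0.144)^0.56 = 150 K; P₂ = P₁(V₁/V₂)^n = 15.3 kPa.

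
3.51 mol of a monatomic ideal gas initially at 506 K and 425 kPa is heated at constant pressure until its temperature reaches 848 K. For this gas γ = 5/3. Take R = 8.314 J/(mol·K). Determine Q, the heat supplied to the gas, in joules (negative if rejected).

25000 J

V₁ = nRT₁/P₁ = 3.51×8.314×506/425 = 34.7 L.
Isobaric: P stays 425 kPa; V/T = const ⇒ T₂ = 848 K, V₂ = 58.2 L.
W = PΔV = 425×(58.2−34.7) kPa·L = 9980 J.
ΔU = nCvΔT = 3.51×12.5×(848−506) = 15000 J.
Q = ΔU + W = nCpΔT = 25000 J.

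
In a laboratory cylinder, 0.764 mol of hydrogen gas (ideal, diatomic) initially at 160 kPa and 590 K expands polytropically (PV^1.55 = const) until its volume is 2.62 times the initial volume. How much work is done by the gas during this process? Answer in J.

2800 J

V₁ = nRT₁/P₁ = 0.764×8.314×590/160 = 23.4 L.
Polytropic n=1.55: T₂ = T₁(V₁/V₂)^(n−1) = 590×(0.382)^0.55 = 347 K; P₂ = P₁(V₁/V₂)^n = 36.0 kPa.
W = (P₁V₁−P₂V₂)/(n−1) = (160×23.4−36.0×61.4)/0.55 = 2800 J.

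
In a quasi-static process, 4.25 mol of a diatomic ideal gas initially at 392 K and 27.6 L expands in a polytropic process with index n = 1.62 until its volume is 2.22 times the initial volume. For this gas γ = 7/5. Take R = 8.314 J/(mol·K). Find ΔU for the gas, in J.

P₁ = nRT₁/V₁ = 4.25×8.314×392/27.6 = 502 kPa.
Polytropic n=1.62: T₂ = T₁(V₁/V₂)^(n−1) = 392×(0.450)^0.62 = 239 K; P₂ = P₁(V₁/V₂)^n = 138 kPa.
For an ideal gas ΔU = nCvΔT with Cv = (5/2)R = 20.8 J/(mol·K).
ΔU = 4.25×20.8×(239−392) = -13500 J.

-13500 J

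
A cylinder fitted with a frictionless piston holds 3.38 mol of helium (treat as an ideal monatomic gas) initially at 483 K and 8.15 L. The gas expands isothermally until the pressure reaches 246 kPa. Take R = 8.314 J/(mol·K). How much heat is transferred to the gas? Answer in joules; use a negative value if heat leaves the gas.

P₁ = nRT₁/V₁ = 3.38×8.314×483/8.15 = 1670 kPa.
Isothermal: T stays 483 K; PV = const ⇒ V₂ = 55.2 L, P₂ = 246 kPa.
ΔU = 0 (ideal gas, T constant).
W = nRT ln(V₂/V₁) = 3.38×8.314×483×ln(6.77) = 26000 J.
Q = ΔU + W = 26000 J.

26000 J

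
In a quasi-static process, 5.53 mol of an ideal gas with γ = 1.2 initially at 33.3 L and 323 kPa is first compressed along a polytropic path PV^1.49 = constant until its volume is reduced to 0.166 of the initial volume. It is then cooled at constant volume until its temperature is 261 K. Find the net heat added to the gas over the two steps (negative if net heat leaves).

-24700 J

T₁ = P₁V₁/(nR) = 323×33.3/(5.53×8.314) = 234 K.
Step 1 — Polytropic n=1.49: T₂ = T₁(V₁/V₂)^(n−1) = 234×(6.02)^0.49 = 564 K; P₂ = P₁(V₁/V₂)^n = 4690 kPa.
W = (P₁V₁−P₂V₂)/(n−1) = (323×33.3−4690×5.53)/0.49 = -31000 J.
ΔU = nCvΔT = 5.53×41.6×(564−234) = 75900 J.
Q = ΔU + W = 44900 J.
State after step 1: P = 4690 kPa, V = 5.53 L, T = 564 K.
Step 2 — Isochoric: V stays 5.53 L; P/T = const ⇒ T₂ = 261 K, P₂ = 2170 kPa.
W = 0 (no volume change).
ΔU = nCvΔT = 5.53×41.6×(261−564) = -69600 J.
Q = ΔU = -69600 J.
Net over both steps: W = -31000 J, Q = -24700 J, ΔU = 6220 J.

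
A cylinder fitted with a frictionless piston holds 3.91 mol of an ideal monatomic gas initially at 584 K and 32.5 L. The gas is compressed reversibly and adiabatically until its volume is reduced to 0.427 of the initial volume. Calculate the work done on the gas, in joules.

21700 J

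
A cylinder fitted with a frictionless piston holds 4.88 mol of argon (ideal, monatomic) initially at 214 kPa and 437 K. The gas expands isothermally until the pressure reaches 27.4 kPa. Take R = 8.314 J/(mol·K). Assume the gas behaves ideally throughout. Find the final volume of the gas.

V₁ = nRT₁/P₁ = 4.88×8.314×437/214 = 82.9 L.
Isothermal: T stays 437 K; PV = const ⇒ V₂ = 647 L, P₂ = 27.4 kPa.

647 L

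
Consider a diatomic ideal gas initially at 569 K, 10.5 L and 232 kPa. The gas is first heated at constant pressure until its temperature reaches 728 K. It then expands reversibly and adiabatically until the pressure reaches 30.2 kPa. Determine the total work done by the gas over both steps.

n = P₁V₁/(RT₁) = 232×10.5/(8.314×569) = 0.515 mol.
Step 1 — Isobaric: P stays 232 kPa; V/T = const ⇒ T₂ = 728 K, V₂ = 13.4 L.
W = PΔV = 232×(13.4−10.5) kPa·L = 681 J.
ΔU = nCvΔT = 0.515×20.8×(728−569) = 1700 J.
Q = ΔU + W = nCpΔT = 2380 J.
State after step 1: P = 232 kPa, V = 13.4 L, T = 728 K.
Step 2 — Adiabatic: T₂/T₁ = (P₂/P₁)^((γ−1)/γ) ⇒ T₂ = 728×(0.130)^0.286 = 407 K; V₂ = 57.6 L.
ΔU = nCvΔT = 0.515×20.8×(407−728) = -3440 J.
Q = 0 for an adiabatic process, so W = −ΔU = 3440 J.
Net over both steps: W = 4120 J, Q = 2380 J, ΔU = -1740 J.

4120 J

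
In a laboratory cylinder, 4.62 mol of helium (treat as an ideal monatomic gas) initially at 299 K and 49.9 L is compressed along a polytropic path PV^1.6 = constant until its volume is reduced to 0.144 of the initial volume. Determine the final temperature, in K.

P₁ = nRT₁/V₁ = 4.62×8.314×299/49.9 = 230 kPa.
Polytropic n=1.6: T₂ = T₁(V₁/V₂)^(n−1) = 299×(6.94)^0.60 = 956 K; P₂ = P₁(V₁/V₂)^n = 5110 kPa.

956 K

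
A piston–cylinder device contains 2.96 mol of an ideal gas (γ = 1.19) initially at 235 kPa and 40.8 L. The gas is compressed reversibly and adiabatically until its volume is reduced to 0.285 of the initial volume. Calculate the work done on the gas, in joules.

T₁ = P₁V₁/(nR) = 235×40.8/(2.96×8.314) = 390 K.
Adiabatic: TV^(γ−1) = const ⇒ T₂ = 390×(3.51)^0.190 = 495 K; PV^γ = const ⇒ P₂ = 1050 kPa.
ΔU = nCvΔT = 2.96×43.8×(495−390) = 13600 J.
Q = 0 for an adiabatic process, so W = −ΔU = -13600 J.
Work done on the gas = −W_by = 13600 J.

13600 J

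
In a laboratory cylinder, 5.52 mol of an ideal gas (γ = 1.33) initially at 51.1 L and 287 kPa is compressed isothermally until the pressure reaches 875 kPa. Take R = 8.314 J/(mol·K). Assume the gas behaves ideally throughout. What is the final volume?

T₁ = P₁V₁/(nR) = 287×51.1/(5.52×8.314) = 320 K.
Isothermal: T stays 320 K; PV = const ⇒ V₂ = 16.8 L, P₂ = 875 kPa.

16.8 L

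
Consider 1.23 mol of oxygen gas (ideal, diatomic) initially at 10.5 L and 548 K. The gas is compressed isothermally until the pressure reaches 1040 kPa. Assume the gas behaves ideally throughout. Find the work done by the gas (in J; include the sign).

-3740 J

P₁ = nRT₁/V₁ = 1.23×8.314×548/10.5 = 534 kPa.
Isothermal: T stays 548 K; PV = const ⇒ V₂ = 5.39 L, P₂ = 1040 kPa.
W = nRT ln(V₂/V₁) = 1.23×8.314×548×ln(0.513) = -3740 J.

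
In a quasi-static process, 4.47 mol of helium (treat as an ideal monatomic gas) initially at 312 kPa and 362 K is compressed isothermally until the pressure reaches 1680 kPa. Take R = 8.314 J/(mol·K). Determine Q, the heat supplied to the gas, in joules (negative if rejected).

-22600 J

V₁ = nRT₁/P₁ = 4.47×8.314×362/312 = 43.1 L.
Isothermal: T stays 362 K; PV = const ⇒ V₂ = 8.01 L, P₂ = 1680 kPa.
ΔU = 0 (ideal gas, T constant).
W = nRT ln(V₂/V₁) = 4.47×8.314×362×ln(0.186) = -22600 J.
Q = ΔU + W = -22600 J.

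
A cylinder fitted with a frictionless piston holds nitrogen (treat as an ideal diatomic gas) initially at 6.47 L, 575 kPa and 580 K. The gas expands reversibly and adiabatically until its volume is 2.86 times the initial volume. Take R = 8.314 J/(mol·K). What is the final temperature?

Adiabatic: TV^(γ−1) = const ⇒ T₂ = 580×(0.350)^0.400 = 381 K; PV^γ = const ⇒ P₂ = 132 kPa.

381 K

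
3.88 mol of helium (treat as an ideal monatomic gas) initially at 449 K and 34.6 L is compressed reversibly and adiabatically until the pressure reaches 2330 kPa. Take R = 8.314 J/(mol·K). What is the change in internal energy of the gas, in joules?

P₁ = nRT₁/V₁ = 3.88×8.314×449/34.6 = 419 kPa.
Adiabatic: T₂/T₁ = (P₂/P₁)^((γ−1)/γ) ⇒ T₂ = 449×(5.57)^0.400 = 892 K; V₂ = 12.4 L.
For an ideal gas ΔU = nCvΔT with Cv = (3/2)R = 12.5 J/(mol·K).
ΔU = 3.88×12.5×(892−449) = 21400 J.

21400 J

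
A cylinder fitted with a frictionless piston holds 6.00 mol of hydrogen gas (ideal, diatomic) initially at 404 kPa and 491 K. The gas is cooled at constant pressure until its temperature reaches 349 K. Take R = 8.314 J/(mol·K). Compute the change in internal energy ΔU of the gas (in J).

-17700 J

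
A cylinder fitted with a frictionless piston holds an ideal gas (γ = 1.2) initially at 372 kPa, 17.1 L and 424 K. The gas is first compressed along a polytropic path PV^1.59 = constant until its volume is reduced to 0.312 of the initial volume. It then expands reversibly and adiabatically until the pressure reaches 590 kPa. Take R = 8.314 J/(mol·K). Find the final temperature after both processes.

n = P₁V₁/(RT₁) = 372×17.1/(8.314×424) = 1.80 mol.
Step 1 — Polytropic n=1.59: T₂ = T₁(V₁/V₂)^(n−1) = 424×(3.21)^0.59 = 843 K; P₂ = P₁(V₁/V₂)^n = 2370 kPa.
W = (P₁V₁−P₂V₂)/(n−1) = (372×17.1−2370×5.34)/0.59 = -10700 J.
ΔU = nCvΔT = 1.80×41.6×(843−424) = 31400 J.
Q = ΔU + W = 20800 J.
State after step 1: P = 2370 kPa, V = 5.34 L, T = 843 K.
Step 2 — Adiabatic: T₂/T₁ = (P₂/P₁)^((γ−1)/γ) ⇒ T₂ = 843×(0.249)^0.167 = 669 K; V₂ = 17.0 L.
ΔU = nCvΔT = 1.80×41.6×(669−843) = -13100 J.
Q = 0 for an adiabatic process, so W = −ΔU = 13100 J.
Net over both steps: W = 2430 J, Q = 20800 J, ΔU = 18300 J.

669 K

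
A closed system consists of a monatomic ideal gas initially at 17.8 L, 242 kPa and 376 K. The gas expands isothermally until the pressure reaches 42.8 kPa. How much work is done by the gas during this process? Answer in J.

n = P₁V₁/(RT₁) = 242×17.8/(8.314×376) = 1.38 mol.
Isothermal: T stays 376 K; PV = const ⇒ V₂ = 101 L, P₂ = 42.8 kPa.
W = nRT ln(V₂/V₁) = 1.38×8.314×376×ln(5.65) = 7460 J.

7460 J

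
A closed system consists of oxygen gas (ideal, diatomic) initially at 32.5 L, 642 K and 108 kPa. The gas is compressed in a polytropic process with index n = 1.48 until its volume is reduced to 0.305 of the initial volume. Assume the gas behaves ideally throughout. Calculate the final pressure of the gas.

Polytropic n=1.48: T₂ = T₁(V₁/V₂)^(n−1) = 642×(3.28)^0.48 = 1140 K; P₂ = P₁(V₁/V₂)^n = 626 kPa.

626 kPa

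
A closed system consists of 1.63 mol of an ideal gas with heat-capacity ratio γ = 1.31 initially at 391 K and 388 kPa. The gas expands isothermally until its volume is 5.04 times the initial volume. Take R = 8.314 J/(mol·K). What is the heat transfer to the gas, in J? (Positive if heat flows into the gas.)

V₁ = nRT₁/P₁ = 1.63×8.314×391/388 = 13.7 L.
Isothermal: T stays 391 K; PV = const ⇒ V₂ = 68.8 L, P₂ = 77.0 kPa.
ΔU = 0 (ideal gas, T constant).
W = nRT ln(V₂/V₁) = 1.63×8.314×391×ln(5.04) = 8570 J.
Q = ΔU + W = 8570 J.

8570 J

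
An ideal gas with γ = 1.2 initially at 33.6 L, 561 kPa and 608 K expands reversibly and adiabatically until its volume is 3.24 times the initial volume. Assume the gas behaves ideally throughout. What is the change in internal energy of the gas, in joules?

n = P₁V₁/(RT₁) = 561×33.6/(8.314×608) = 3.73 mol.
Adiabatic: TV^(γ−1) = const ⇒ T₂ = 608×(0.309)^0.200 = 481 K; PV^γ = const ⇒ P₂ = 137 kPa.
For an ideal gas ΔU = nCvΔT with Cv = R/(γ−1) = 41.6 J/(mol·K).
ΔU = 3.73×41.6×(481−608) = -19700 J.

-19700 J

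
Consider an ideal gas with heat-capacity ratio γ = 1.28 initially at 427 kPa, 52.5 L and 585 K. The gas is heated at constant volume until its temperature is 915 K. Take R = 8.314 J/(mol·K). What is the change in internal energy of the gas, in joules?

45200 J

n = P₁V₁/(RT₁) = 427×52.5/(8.314×585) = 4.61 mol.
Isochoric: V stays 52.5 L; P/T = const ⇒ T₂ = 915 K, P₂ = 668 kPa.
For an ideal gas ΔU = nCvΔT with Cv = R/(γ−1) = 29.7 J/(mol·K).
ΔU = 4.61×29.7×(915−585) = 45200 J.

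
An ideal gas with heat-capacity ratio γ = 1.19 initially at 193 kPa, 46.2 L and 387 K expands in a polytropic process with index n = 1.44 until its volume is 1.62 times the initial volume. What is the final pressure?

96.4 kPa

Polytropic n=1.44: T₂ = T₁(V₁/V₂)^(n−1) = 387×(0.617)^0.44 = 313 K; P₂ = P₁(V₁/V₂)^n = 96.4 kPa.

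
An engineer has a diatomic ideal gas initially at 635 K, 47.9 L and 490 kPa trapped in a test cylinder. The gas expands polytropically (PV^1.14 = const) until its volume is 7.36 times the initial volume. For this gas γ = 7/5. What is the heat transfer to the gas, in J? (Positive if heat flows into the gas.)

26600 J

n = P₁V₁/(RT₁) = 490×47.9/(8.314×635) = 4.45 mol.
Polytropic n=1.14: T₂ = T₁(V₁/V₂)^(n−1) = 635×(0.136)^0.14 = 480 K; P₂ = P₁(V₁/V₂)^n = 50.3 kPa.
W = (P₁V₁−P₂V₂)/(n−1) = (490×47.9−50.3×353)/0.14 = 40900 J.
ΔU = nCvΔT = 4.45×20.8×(480−635) = -14300 J.
Q = ΔU + W = 26600 J.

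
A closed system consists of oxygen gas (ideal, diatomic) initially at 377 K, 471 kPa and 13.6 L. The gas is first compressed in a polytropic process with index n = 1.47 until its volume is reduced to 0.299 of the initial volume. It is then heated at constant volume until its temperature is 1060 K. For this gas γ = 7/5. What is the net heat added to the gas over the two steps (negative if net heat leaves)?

n = P₁V₁/(RT₁) = 471×13.6/(8.314×377) = 2.04 mol.
Step 1 — Polytropic n=1.47: T₂ = T₁(V₁/V₂)^(n−1) = 377×(3.34)^0.47 = 665 K; P₂ = P₁(V₁/V₂)^n = 2780 kPa.
W = (P₁V₁−P₂V₂)/(n−1) = (471×13.6−2780×4.07)/0.47 = -10400 J.
ΔU = nCvΔT = 2.04×20.8×(665−377) = 12200 J.
Q = ΔU + W = 1820 J.
State after step 1: P = 2780 kPa, V = 4.07 L, T = 665 K.
Step 2 — Isochoric: V stays 4.07 L; P/T = const ⇒ T₂ = 1060 K, P₂ = 4430 kPa.
W = 0 (no volume change).
ΔU = nCvΔT = 2.04×20.8×(1060−665) = 16800 J.
Q = ΔU = 16800 J.
Net over both steps: W = -10400 J, Q = 18600 J, ΔU = 29000 J.

18600 J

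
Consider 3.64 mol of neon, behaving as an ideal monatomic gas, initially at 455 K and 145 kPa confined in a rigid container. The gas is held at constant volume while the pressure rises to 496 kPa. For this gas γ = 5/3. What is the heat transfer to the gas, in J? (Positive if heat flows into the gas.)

V₁ = nRT₁/P₁ = 3.64×8.314×455/145 = 95.0 L.
Isochoric: V stays 95.0 L; P/T = const ⇒ T₂ = 1560 K, P₂ = 496 kPa.
W = 0 (no volume change).
ΔU = nCvΔT = 3.64×12.5×(1560−455) = 50000 J.
Q = ΔU = 50000 J.

50000 J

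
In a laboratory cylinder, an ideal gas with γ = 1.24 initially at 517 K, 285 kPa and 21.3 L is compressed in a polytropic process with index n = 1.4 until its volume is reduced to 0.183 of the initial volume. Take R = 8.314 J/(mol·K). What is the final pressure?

Polytropic n=1.4: T₂ = T₁(V₁/V₂)^(n−1) = 517×(5.46)^0.40 = 1020 K; P₂ = P₁(V₁/V₂)^n = 3070 kPa.

3070 kPa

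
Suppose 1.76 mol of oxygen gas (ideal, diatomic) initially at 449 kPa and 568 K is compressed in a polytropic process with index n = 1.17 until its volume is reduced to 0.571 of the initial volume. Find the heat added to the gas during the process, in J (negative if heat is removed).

-2810 J

V₁ = nRT₁/P₁ = 1.76×8.314×568/449 = 18.5 L.
Polytropic n=1.17: T₂ = T₁(V₁/V₂)^(n−1) = 568×(1.75)^0.17 = 625 K; P₂ = P₁(V₁/V₂)^n = 865 kPa.
W = (P₁V₁−P₂V₂)/(n−1) = (449×18.5−865×10.6)/0.17 = -4890 J.
ΔU = nCvΔT = 1.76×20.8×(625−568) = 2080 J.
Q = ΔU + W = -2810 J.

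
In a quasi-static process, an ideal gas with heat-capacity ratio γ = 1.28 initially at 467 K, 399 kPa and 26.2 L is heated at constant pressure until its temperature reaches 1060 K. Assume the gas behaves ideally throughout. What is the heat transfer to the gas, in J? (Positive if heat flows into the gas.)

n = P₁V₁/(RT₁) = 399×26.2/(8.314×467) = 2.69 mol.
Isobaric: P stays 399 kPa; V/T = const ⇒ T₂ = 1060 K, V₂ = 59.5 L.
W = PΔV = 399×(59.5−26.2) kPa·L = 13300 J.
ΔU = nCvΔT = 2.69×29.7×(1060−467) = 47400 J.
Q = ΔU + W = nCpΔT = 60700 J.

60700 J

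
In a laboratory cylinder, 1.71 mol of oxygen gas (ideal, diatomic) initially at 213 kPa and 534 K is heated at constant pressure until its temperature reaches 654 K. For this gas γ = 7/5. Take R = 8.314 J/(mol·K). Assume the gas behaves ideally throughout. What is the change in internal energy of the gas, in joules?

V₁ = nRT₁/P₁ = 1.71×8.314×534/213 = 35.6 L.
Isobaric: P stays 213 kPa; V/T = const ⇒ T₂ = 654 K, V₂ = 43.7 L.
For an ideal gas ΔU = nCvΔT with Cv = (5/2)R = 20.8 J/(mol·K).
ΔU = 1.71×20.8×(654−534) = 4270 J.

4270 J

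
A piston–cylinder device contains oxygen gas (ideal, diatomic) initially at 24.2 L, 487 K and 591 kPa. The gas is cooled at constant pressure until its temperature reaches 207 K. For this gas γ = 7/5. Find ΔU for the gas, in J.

-20600 J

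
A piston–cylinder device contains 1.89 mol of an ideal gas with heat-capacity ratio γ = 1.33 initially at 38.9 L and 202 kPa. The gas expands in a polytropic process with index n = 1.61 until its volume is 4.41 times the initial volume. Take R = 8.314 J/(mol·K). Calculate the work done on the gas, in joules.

-7670 J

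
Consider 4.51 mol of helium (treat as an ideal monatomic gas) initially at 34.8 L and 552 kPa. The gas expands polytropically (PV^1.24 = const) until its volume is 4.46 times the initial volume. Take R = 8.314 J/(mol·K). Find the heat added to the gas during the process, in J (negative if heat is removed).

T₁ = P₁V₁/(nR) = 552×34.8/(4.51×8.314) = 512 K.
Polytropic n=1.24: T₂ = T₁(V₁/V₂)^(n−1) = 512×(0.224)^0.24 = 358 K; P₂ = P₁(V₁/V₂)^n = 86.4 kPa.
W = (P₁V₁−P₂V₂)/(n−1) = (552×34.8−86.4×155)/0.24 = 24100 J.
ΔU = nCvΔT = 4.51×12.5×(358−512) = -8690 J.
Q = ΔU + W = 15400 J.

15400 J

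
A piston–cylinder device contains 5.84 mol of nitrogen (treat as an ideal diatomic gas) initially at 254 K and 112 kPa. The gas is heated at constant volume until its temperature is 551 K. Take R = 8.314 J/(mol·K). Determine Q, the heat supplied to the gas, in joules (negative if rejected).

36100 J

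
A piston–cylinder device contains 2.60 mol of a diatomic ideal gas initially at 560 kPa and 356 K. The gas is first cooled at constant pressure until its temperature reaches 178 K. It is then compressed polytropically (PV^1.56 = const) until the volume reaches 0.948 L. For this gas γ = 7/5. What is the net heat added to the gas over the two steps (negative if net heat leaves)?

-7880 J

V₁ = nRT₁/P₁ = 2.60×8.314×356/560 = 13.7 L.
Step 1 — Isobaric: P stays 560 kPa; V/T = const ⇒ T₂ = 178 K, V₂ = 6.87 L.
W = PΔV = 560×(6.87−13.7) kPa·L = -3850 J.
ΔU = nCvΔT = 2.60×20.8×(178−356) = -9620 J.
Q = ΔU + W = nCpΔT = -13500 J.
State after step 1: P = 560 kPa, V = 6.87 L, T = 178 K.
Step 2 — Polytropic n=1.56: T₂ = T₁(V₁/V₂)^(n−1) = 178×(7.25)^0.56 = 540 K; P₂ = P₁(V₁/V₂)^n = 12300 kPa.
W = (P₁V₁−P₂V₂)/(n−1) = (560×6.87−12300×0.948)/0.56 = -14000 J.
ΔU = nCvΔT = 2.60×20.8×(540−178) = 19500 J.
Q = ΔU + W = 5580 J.
Net over both steps: W = -17800 J, Q = -7880 J, ΔU = 9930 J.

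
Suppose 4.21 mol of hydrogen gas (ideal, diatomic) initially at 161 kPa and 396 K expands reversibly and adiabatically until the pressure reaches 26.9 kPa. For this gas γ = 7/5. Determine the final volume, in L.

309 L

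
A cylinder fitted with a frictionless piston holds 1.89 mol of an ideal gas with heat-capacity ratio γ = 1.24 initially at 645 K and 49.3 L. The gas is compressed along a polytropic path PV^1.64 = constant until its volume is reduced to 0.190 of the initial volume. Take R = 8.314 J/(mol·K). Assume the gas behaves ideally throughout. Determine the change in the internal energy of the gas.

80000 J

P₁ = nRT₁/V₁ = 1.89×8.314×645/49.3 = 206 kPa.
Polytropic n=1.64: T₂ = T₁(V₁/V₂)^(n−1) = 645×(5.26)^0.64 = 1870 K; P₂ = P₁(V₁/V₂)^n = 3130 kPa.
For an ideal gas ΔU = nCvΔT with Cv = R/(γ−1) = 34.6 J/(mol·K).
ΔU = 1.89×34.6×(1870−645) = 80000 J.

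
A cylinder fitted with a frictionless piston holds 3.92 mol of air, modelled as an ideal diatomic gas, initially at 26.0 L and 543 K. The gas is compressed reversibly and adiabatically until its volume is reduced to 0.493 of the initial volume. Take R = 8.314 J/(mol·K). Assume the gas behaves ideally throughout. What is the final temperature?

P₁ = nRT₁/V₁ = 3.92×8.314×543/26.0 = 681 kPa.
Adiabatic: TV^(γ−1) = const ⇒ T₂ = 543×(2.03)^0.400 = 721 K; PV^γ = const ⇒ P₂ = 1830 kPa.

721 K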